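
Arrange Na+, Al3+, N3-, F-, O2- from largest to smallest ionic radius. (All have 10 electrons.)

N3-, O2-, F-, Na+, Al3+

All of these have 10 electrons, so size is governed by nuclear charge alone: the more protons, the stronger the pull on the same electron cloud, and the smaller the ion.
Nuclear charges: Al3+ (Z=13), Na+ (Z=11), F- (Z=9), O2- (Z=8), N3- (Z=7).
Largest to smallest: N3- > O2- > F- > Na+ > Al3+.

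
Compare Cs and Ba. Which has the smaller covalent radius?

Ba

Cs is in period 6, group 1; Ba is in period 6, group 2.
Atomic radius shrinks across a period as nuclear charge pulls the same shell inward, and grows down a group as new shells are added.
All lie in period 6, so atomic radius increases right to left.
So Ba has the smaller covalent radius (Ba < Cs).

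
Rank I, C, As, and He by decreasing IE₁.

He > C > I > As

IE₁ increases left→right with effective nuclear charge and decreases top→bottom as the valence shell moves farther out.
Neither a single period nor a single group — weigh both effects.
I > As: period and group pull opposite ways; the across-period shift dominates (1008 vs 947 kJ/mol).
C > I: period and group pull opposite ways; the down-group shift dominates (1086 vs 1008 kJ/mol).
He > C: relative to C, both the across-period and down-group shifts push He's first ionization energy up.
Approximate values (kJ/mol): He 2372, C 1086, As 947, I 1008.
So from highest to lowest: He > C > I > As.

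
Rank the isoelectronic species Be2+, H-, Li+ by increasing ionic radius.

Be2+, Li+, H-

All of these have 2 electrons, so size is governed by nuclear charge alone: the more protons, the stronger the pull on the same electron cloud, and the smaller the ion.
Nuclear charges: Be2+ (Z=4), Li+ (Z=3), H- (Z=1).
Smallest to largest: Be2+ < Li+ < H-.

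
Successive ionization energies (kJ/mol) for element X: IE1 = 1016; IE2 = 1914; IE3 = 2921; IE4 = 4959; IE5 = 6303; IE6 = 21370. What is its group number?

Group 15

Look for the largest jump between consecutive ionization energies: IE6/IE5 ≈ 3.4, far larger than any earlier ratio.
That jump marks the point where a core electron is being removed. So the atom has 5 valence electrons.
A main-group element with 5 valence electrons is in group 15.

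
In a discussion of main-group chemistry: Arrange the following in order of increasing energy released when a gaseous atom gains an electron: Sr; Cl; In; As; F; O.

Electron affinity generally becomes more exothermic across a period toward the halogens and less exothermic down a group.
Here both period and group differ, so the two effects have to be weighed against each other.
In > Sr: In lies to the right of Sr in period 5, so the across-period effect alone puts In higher.
As > In: both effects reinforce here, so As is clearly the higher of the two.
O > As: both effects reinforce here, so O is clearly the higher of the two.
F > O: F lies to the right of O in period 2, so the across-period effect alone puts F higher.
Cl > F: this pair runs against the simple trend — see the exception note.
Note the exception: Cl has a higher electron affinity than F, contrary to the simple trend — F's small 2p subshell makes the incoming electron feel strong e⁻–e⁻ repulsion, so Cl actually releases more energy on gaining an electron.
For reference (kJ/mol): O 141, F 328, Cl 349, As 78, Sr 5, In 29.
So from lowest to highest: Sr < In < As < O < F < Cl.

Sr, In, As, O, F, Cl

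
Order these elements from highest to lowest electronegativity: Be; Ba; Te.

Te > Be > Ba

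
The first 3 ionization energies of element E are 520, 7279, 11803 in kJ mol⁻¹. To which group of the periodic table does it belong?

Look for the largest jump between consecutive ionization energies: IE2/IE1 ≈ 14.0, far larger than any earlier ratio.
That jump marks the point where a core electron is being removed. So the atom has 1 valence electron.
A main-group element with 1 valence electron is in group 1.

Group 1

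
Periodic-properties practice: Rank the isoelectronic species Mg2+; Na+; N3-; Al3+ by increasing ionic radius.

Al3+, Mg2+, Na+, N3-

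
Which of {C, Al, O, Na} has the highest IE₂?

Na

The second ionization energy removes an electron from the +1 ion. For each element: C⁺ still has 3 valence electrons; Al⁺ still has 2 valence electrons; O⁺ still has 5 valence electrons; Na⁺ is the bare [Ne] core.
Pulling an electron out of a noble-gas core costs far more than removing a remaining valence electron, so Na sits at the high end of IE_2.
Valence configurations: C⁺ [He]2s²2p¹, Al⁺ [Ne]3s², O⁺ [He]2s²2p³.
The numbers (kJ/mol): C 2353, Al 1817, O 3388, Na 4562.
Putting it together, IE_2: Al < C < O < Na.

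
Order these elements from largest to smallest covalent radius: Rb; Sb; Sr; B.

B is in period 2, group 13; Rb is in period 5, group 1; Sr is in period 5, group 2; Sb is in period 5, group 15.
Radius decreases left→right (rising Z_eff, same n) and increases top→bottom (higher n).
These span different periods and groups, so the two trends combine.
Sb > B: the two effects oppose for this pair; the down-group effect wins (140 vs 85 pm).
Sr > Sb: both are in period 5; the period trend gives Sr the larger value.
Rb > Sr: Rb lies to the left of Sr in period 5, so the across-period effect alone puts Rb larger.
Tabulated atomic radius (pm): B 85, Rb 210, Sr 185, Sb 140.
So from largest to smallest: Rb > Sr > Sb > B.

Rb, Sr, Sb, B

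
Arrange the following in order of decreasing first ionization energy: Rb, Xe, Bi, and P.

Xe, P, Bi, Rb

P is in period 3, group 15; Rb is in period 5, group 1; Xe is in period 5, group 18; Bi is in period 6, group 15.
Removing the outermost electron gets harder across a period and easier down a group.
Neither a single period nor a single group — weigh both effects.
Bi > Rb: the two effects oppose for this pair; the across-period effect wins (703 vs 403 kJ/mol).
P > Bi: P sits above Bi in group 15, so the down-group effect alone puts P higher.
Xe > P: period and group pull opposite ways; the across-period shift dominates (1170 vs 1012 kJ/mol).
Approximate values (kJ/mol): P 1012, Rb 403, Xe 1170, Bi 703.
So from highest to lowest: Xe > P > Bi > Rb.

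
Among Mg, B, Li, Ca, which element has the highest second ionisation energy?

After 1 electron has been removed, what remains? Mg⁺ still has 1 valence electron; B⁺ still has 2 valence electrons; Li⁺ is the bare [He] core; Ca⁺ still has 1 valence electron.
Pulling an electron out of a noble-gas core costs far more than removing a remaining valence electron, so Li sits at the high end of IE_2.
Valence configurations: Mg⁺ [Ne]3s¹, B⁺ [He]2s², Ca⁺ [Ar]4s¹.
Approximate IE_2 values (kJ/mol): Mg 1451, B 2427, Li 7298, Ca 1145.
Hence IE_2: Ca < Mg < B < Li.

Li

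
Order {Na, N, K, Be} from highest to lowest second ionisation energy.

Na, K, N, Be

IE_2 is the cost of taking one more electron from the +1 cation: Na⁺ is the bare [Ne] core; N⁺ still has 4 valence electrons; K⁺ is the bare [Ar] core; Be⁺ still has 1 valence electron.
Breaking into a closed-shell core is much more expensive than removing a leftover valence electron — K and Na have the largest IE_2 here.
Valence configurations: N⁺ [He]2s²2p², Be⁺ [He]2s¹.
Approximate IE_2 values (kJ/mol): Na 4562, N 2856, K 3052, Be 1757.
So the second ionization energies run Be < N < K < Na.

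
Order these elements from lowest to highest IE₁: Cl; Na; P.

Na < P < Cl

Na is in period 3, group 1; P is in period 3, group 15; Cl is in period 3, group 17.
IE₁ increases left→right with effective nuclear charge and decreases top→bottom as the valence shell moves farther out.
All lie in period 3, so first ionization energy increases left to right.
So from lowest to highest: Na < P < Cl.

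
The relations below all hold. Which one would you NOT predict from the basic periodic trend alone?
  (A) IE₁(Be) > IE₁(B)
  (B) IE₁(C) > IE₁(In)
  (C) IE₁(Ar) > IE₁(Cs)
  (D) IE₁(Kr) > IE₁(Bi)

The general trend: first ionisation energy increases across a period and decreases down a group.
(A) Be (period 2, group 2) vs B (period 2, group 13): the stated order contradicts the simple trend.
(B) C (period 2, group 14) vs In (period 5, group 13): the stated order agrees with the simple trend.
(C) Ar (period 3, group 18) vs Cs (period 6, group 1): the stated order agrees with the simple trend.
(D) Kr (period 4, group 18) vs Bi (period 6, group 15): the stated order agrees with the simple trend.
The exception is (A): removing B's lone 2p electron is easier than breaking Be's filled 2s².

(A)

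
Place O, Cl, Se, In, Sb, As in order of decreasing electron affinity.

O is in period 2, group 16; Cl is in period 3, group 17; As is in period 4, group 15; Se is in period 4, group 16; In is in period 5, group 13; Sb is in period 5, group 15.
Electron affinity generally becomes more exothermic across a period toward the halogens and less exothermic down a group.
Here both period and group differ, so the two effects have to be weighed against each other.
As > In: relative to In, both the across-period and down-group shifts push As's electron affinity up.
Sb > As: this pair runs against the simple trend — see the exception note.
O > Sb: relative to Sb, both the across-period and down-group shifts push O's electron affinity up.
Se > O: this pair runs against the simple trend — see the exception note.
Cl > Se: relative to Se, both the across-period and down-group shifts push Cl's electron affinity up.
Note the exception: Sb has a higher electron affinity than As, contrary to the simple trend — both are half-filled np³, but the pairing/repulsion penalty for the added electron shrinks as the p orbitals become larger and more diffuse down the group, and for Sb that outweighs the weaker nuclear attraction.
Note the exception: Se has a higher electron affinity than O, contrary to the simple trend — O's compact 2p subshell gives strong electron–electron repulsion on the added electron.
Approximate values (kJ/mol): O 141, Cl 349, As 78, Se 195, In 29, Sb 103.
So from highest to lowest: Cl > Se > O > Sb > As > In.

Cl, Se, O, Sb, As, In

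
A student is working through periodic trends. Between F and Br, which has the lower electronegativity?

Br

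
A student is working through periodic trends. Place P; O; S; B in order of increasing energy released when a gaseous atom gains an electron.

B < P < O < S

B is in period 2, group 13; O is in period 2, group 16; P is in period 3, group 15; S is in period 3, group 16.
EA tends to increase across a period and decrease down a group, though the pattern is less regular than for IE or radius.
These span different periods and groups, so the two trends combine.
P > B: period and group pull opposite ways; the across-period shift dominates (72 vs 27 kJ/mol).
O > P: relative to P, both the across-period and down-group shifts push O's electron affinity up.
S > O: this pair runs against the simple trend — see the exception note.
Note the exception: S has a higher electron affinity than O, contrary to the simple trend — the compact 2p subshell of O repels the added electron more than S's larger 3p does.
Tabulated electron affinity (kJ/mol): B 27, O 141, P 72, S 200.
So from lowest to highest: B < P < O < S.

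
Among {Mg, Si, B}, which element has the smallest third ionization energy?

Si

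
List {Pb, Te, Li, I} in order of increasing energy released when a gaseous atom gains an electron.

Adding an electron releases more energy for atoms nearer the top right (short of the noble gases).
Neither a single period nor a single group — weigh both effects.
Li > Pb: the two effects oppose for this pair; the down-group effect wins (60 vs 35 kJ/mol).
Te > Li: the two effects oppose for this pair; the across-period effect wins (190 vs 60 kJ/mol).
I > Te: both are in period 5; the period trend gives I the larger value.
Tabulated electron affinity (kJ/mol): Li 60, Te 190, I 295, Pb 35.
So from lowest to highest: Pb < Li < Te < I.

Pb < Li < Te < I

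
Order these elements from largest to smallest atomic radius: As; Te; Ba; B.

Ba > Te > As > B

B is in period 2, group 13; As is in period 4, group 15; Te is in period 5, group 16; Ba is in period 6, group 2.
Radius decreases left→right (rising Z_eff, same n) and increases top→bottom (higher n).
These span different periods and groups, so the two trends combine.
As > B: the two effects oppose for this pair; the down-group effect wins (121 vs 85 pm).
Te > As: period and group pull opposite ways; the down-group shift dominates (136 vs 121 pm).
Ba > Te: both effects reinforce here, so Ba is clearly the larger of the two.
Tabulated atomic radius (pm): B 85, As 121, Te 136, Ba 196.
So from largest to smallest: Ba > Te > As > B.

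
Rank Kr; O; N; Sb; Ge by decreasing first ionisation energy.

N > Kr > O > Sb > Ge

N is in period 2, group 15; O is in period 2, group 16; Ge is in period 4, group 14; Kr is in period 4, group 18; Sb is in period 5, group 15.
IE₁ increases left→right with effective nuclear charge and decreases top→bottom as the valence shell moves farther out.
Here both period and group differ, so the two effects have to be weighed against each other.
Sb > Ge: period and group pull opposite ways; the across-period shift dominates (831 vs 762 kJ/mol).
O > Sb: relative to Sb, both the across-period and down-group shifts push O's first ionization energy up.
Kr > O: the two effects oppose for this pair; the across-period effect wins (1351 vs 1314 kJ/mol).
N > Kr: period and group pull opposite ways; the down-group shift dominates (1402 vs 1351 kJ/mol).
Note the exception: N has a higher first ionization energy than O, contrary to the simple trend — pairing an electron in O's 2p⁴ costs repulsion energy, so O ionizes more easily than half-filled N (2p³).
Approximate values (kJ/mol): N 1402, O 1314, Ge 762, Kr 1351, Sb 831.
So from highest to lowest: N > Kr > O > Sb > Ge.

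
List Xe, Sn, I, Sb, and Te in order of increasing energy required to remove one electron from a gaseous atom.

Sn < Sb < Te < I < Xe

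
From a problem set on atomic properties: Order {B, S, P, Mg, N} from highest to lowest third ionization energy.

Mg > N > B > S > P

After 2 electrons have been removed, what remains? B²⁺ still has 1 valence electron; S²⁺ still has 4 valence electrons; P²⁺ still has 3 valence electrons; Mg²⁺ is the bare [Ne] core; N²⁺ still has 3 valence electrons.
Core electrons are held far more tightly than valence electrons, so Mg tops the IE_3 order.
Valence configurations: B²⁺ [He]2s¹, S²⁺ [Ne]3s²3p², P²⁺ [Ne]3s²3p¹, N²⁺ [He]2s²2p¹.
Approximate IE_3 values (kJ/mol): B 3660, S 3357, P 2914, Mg 7733, N 4578.
Putting it together, IE_3: P < S < B < N < Mg.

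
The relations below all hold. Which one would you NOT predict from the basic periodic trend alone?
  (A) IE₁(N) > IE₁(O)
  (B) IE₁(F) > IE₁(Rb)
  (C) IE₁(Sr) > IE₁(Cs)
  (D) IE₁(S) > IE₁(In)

(A)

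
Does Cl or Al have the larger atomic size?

Al

Al is in period 3, group 13; Cl is in period 3, group 17.
Atomic radius shrinks across a period as nuclear charge pulls the same shell inward, and grows down a group as new shells are added.
All lie in period 3, so atomic radius increases right to left.
So Al has the larger atomic size (Al > Cl).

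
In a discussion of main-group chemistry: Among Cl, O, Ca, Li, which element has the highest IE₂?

Li

The second ionization energy removes an electron from the +1 ion. For each element: Cl⁺ still has 6 valence electrons; O⁺ still has 5 valence electrons; Ca⁺ still has 1 valence electron; Li⁺ is the bare [He] core.
Breaking into a closed-shell core is much more expensive than removing a leftover valence electron — Li has the largest IE_2 here.
Valence configurations: Cl⁺ [Ne]3s²3p⁴, O⁺ [He]2s²2p³, Ca⁺ [Ar]4s¹.
Approximate IE_2 values (kJ/mol): Cl 2298, O 3388, Ca 1145, Li 7298.
So the second ionization energies run Ca < Cl < O < Li.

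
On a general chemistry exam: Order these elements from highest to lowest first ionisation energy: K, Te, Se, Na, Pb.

Se > Te > Pb > Na > K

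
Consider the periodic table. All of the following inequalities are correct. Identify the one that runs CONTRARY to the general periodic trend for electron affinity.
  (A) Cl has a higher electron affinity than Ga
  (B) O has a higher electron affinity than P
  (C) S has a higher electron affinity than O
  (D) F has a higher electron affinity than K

(C)

The general trend: electron affinity increases across a period and decreases down a group.
(A) Cl (period 3, group 17) vs Ga (period 4, group 13): the stated order agrees with the simple trend.
(B) O (period 2, group 16) vs P (period 3, group 15): the stated order agrees with the simple trend.
(C) S (period 3, group 16) vs O (period 2, group 16): the stated order contradicts the simple trend.
(D) F (period 2, group 17) vs K (period 4, group 1): the stated order agrees with the simple trend.
The exception is (C): the compact 2p subshell of O repels the added electron more than S's larger 3p does.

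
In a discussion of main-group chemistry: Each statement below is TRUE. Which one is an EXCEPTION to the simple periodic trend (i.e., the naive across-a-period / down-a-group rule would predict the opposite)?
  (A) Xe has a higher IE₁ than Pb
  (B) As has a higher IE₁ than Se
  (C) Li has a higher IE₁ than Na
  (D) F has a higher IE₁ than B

(B)

The general trend: IE₁ increases across a period and decreases down a group.
(A) Xe (period 5, group 18) vs Pb (period 6, group 14): the stated order agrees with the simple trend.
(B) As (period 4, group 15) vs Se (period 4, group 16): the stated order contradicts the simple trend.
(C) Li (period 2, group 1) vs Na (period 3, group 1): the stated order agrees with the simple trend.
(D) F (period 2, group 17) vs B (period 2, group 13): the stated order agrees with the simple trend.
The exception is (B): Se (4p⁴) ionizes more easily than half-filled As (4p³).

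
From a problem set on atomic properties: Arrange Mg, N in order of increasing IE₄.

N < Mg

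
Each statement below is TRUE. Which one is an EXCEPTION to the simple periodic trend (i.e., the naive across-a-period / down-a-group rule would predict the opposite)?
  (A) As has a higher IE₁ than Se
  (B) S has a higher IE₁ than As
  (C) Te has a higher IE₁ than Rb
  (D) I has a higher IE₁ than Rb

The general trend: IE₁ increases across a period and decreases down a group.
(A) As (period 4, group 15) vs Se (period 4, group 16): the stated order contradicts the simple trend.
(B) S (period 3, group 16) vs As (period 4, group 15): the stated order agrees with the simple trend.
(C) Te (period 5, group 16) vs Rb (period 5, group 1): the stated order agrees with the simple trend.
(D) I (period 5, group 17) vs Rb (period 5, group 1): the stated order agrees with the simple trend.
The exception is (A): Se (4p⁴) ionizes more easily than half-filled As (4p³).

(A)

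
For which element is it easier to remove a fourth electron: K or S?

Consider each +3 ion: K³⁺ is already 2 electrons into the core; S³⁺ still has 3 valence electrons.
Pulling an electron out of a noble-gas core costs far more than removing a remaining valence electron, so K sits at the high end of IE_4.
The numbers (kJ/mol): K 5877, S 4556.
Overall IE_4 order: S < K.

S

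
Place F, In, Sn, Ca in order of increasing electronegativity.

Ca < In < Sn < F

Electronegativity increases across a period and decreases down a group, tracking effective nuclear charge and atomic size.
Neither a single period nor a single group — weigh both effects.
In > Ca: period and group pull opposite ways; the across-period shift dominates (1.78 vs 1.00).
Sn > In: both are in period 5; the period trend gives Sn the larger value.
F > Sn: both effects reinforce here, so F is clearly the higher of the two.
For reference (Pauling): F 3.98, Ca 1.00, In 1.78, Sn 1.96.
So from lowest to highest: Ca < In < Sn < F.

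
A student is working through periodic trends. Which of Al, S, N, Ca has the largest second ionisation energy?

IE_2 is the cost of taking one more electron from the +1 cation: Al⁺ still has 2 valence electrons; S⁺ still has 5 valence electrons; N⁺ still has 4 valence electrons; Ca⁺ still has 1 valence electron.
All are still removing valence electrons, so compare the +1 ions as you would atoms: IE_2 generally rises across a period (higher Z_eff) and falls down a group (larger shell), subject to the usual subshell exceptions.
Valence configurations: Al⁺ [Ne]3s², S⁺ [Ne]3s²3p³, N⁺ [He]2s²2p², Ca⁺ [Ar]4s¹.
The numbers (kJ/mol): Al 1817, S 2252, N 2856, Ca 1145.
Putting it together, IE_2: Ca < Al < S < N.

N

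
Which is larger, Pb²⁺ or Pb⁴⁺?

Pb²⁺

Both ions have Z = 82 protons, but Pb⁴⁺ has lost more electrons, so its remaining electrons feel a larger effective nuclear charge per electron and are pulled in more tightly.
Higher positive charge → smaller ion, so Pb²⁺ > Pb⁴⁺.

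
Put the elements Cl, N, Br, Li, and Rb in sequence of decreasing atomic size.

Radius decreases left→right (rising Z_eff, same n) and increases top→bottom (higher n).
Neither a single period nor a single group — weigh both effects.
Cl > N: the two effects oppose for this pair; the down-group effect wins (99 vs 71 pm).
Br > Cl: Br sits below Cl in group 17, so the down-group effect alone puts Br larger.
Li > Br: period and group pull opposite ways; the across-period shift dominates (133 vs 114 pm).
Rb > Li: Rb sits below Li in group 1, so the down-group effect alone puts Rb larger.
Approximate values (pm): Li 133, N 71, Cl 99, Br 114, Rb 210.
So from largest to smallest: Rb > Li > Br > Cl > N.

Rb > Li > Br > Cl > N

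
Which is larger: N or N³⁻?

N³⁻

Forming N³⁻ adds 3 electrons to N. More electron–electron repulsion in the same shell, with unchanged nuclear charge, lets the cloud expand.
An anion is larger than its parent atom: N³⁻ > N.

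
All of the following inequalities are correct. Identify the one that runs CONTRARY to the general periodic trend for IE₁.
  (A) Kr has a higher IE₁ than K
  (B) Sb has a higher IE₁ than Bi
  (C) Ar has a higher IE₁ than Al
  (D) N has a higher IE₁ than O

(D)

The general trend: IE₁ increases across a period and decreases down a group.
(A) Kr (period 4, group 18) vs K (period 4, group 1): the stated order agrees with the simple trend.
(B) Sb (period 5, group 15) vs Bi (period 6, group 15): the stated order agrees with the simple trend.
(C) Ar (period 3, group 18) vs Al (period 3, group 13): the stated order agrees with the simple trend.
(D) N (period 2, group 15) vs O (period 2, group 16): the stated order contradicts the simple trend.
The exception is (D): pairing an electron in O's 2p⁴ costs repulsion energy, so O ionizes more easily than half-filled N (2p³).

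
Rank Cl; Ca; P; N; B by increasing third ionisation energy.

P < B < Cl < N < Ca

The third ionization energy removes an electron from the +2 ion. For each element: Cl²⁺ still has 5 valence electrons; Ca²⁺ is the bare [Ar] core; P²⁺ still has 3 valence electrons; N²⁺ still has 3 valence electrons; B²⁺ still has 1 valence electron.
Core electrons are held far more tightly than valence electrons, so Ca tops the IE_3 order.
Valence configurations: Cl²⁺ [Ne]3s²3p³, P²⁺ [Ne]3s²3p¹, N²⁺ [He]2s²2p¹, B²⁺ [He]2s¹.
Approximate IE_3 values (kJ/mol): Cl 3822, Ca 4912, P 2914, N 4578, B 3660.
Putting it together, IE_3: P < B < Cl < N < Ca.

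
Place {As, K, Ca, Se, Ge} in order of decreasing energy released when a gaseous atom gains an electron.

K is in period 4, group 1; Ca is in period 4, group 2; Ge is in period 4, group 14; As is in period 4, group 15; Se is in period 4, group 16.
Electron affinity generally becomes more exothermic across a period toward the halogens and less exothermic down a group.
All lie in period 4; the across-period trend (electron affinity increases left to right) applies, with the exception below.
Note the exception: K has a higher electron affinity than Ca, contrary to the simple trend — adding an electron to Ca (ns²) has to open a new, higher-energy np subshell, which is unfavourable.
Note the exception: Ge has a higher electron affinity than As, contrary to the simple trend — adding an electron to As's half-filled 4p³ is unfavourable, so Ge (4p²) has the more exothermic EA.
For reference (kJ/mol): K 48, Ca 2, Ge 119, As 78, Se 195.
So from highest to lowest: Se > Ge > As > K > Ca.

Se > Ge > As > K > Ca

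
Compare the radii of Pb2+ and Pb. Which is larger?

Pb

Forming Pb2+ removes 2 electrons from Pb. Fewer electrons for the same nuclear charge means less shielding and a higher Z_eff on the remaining electrons.
A cation is smaller than its parent atom: Pb2+ < Pb.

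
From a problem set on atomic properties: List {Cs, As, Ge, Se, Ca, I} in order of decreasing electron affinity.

Adding an electron releases more energy for atoms nearer the top right (short of the noble gases).
Here both period and group differ, so the two effects have to be weighed against each other.
Cs > Ca: this pair runs against the simple trend — see the exception note.
As > Cs: both effects reinforce here, so As is clearly the higher of the two.
Ge > As: this pair runs against the simple trend — see the exception note.
Se > Ge: both are in period 4; the period trend gives Se the larger value.
I > Se: the two effects oppose for this pair; the across-period effect wins (295 vs 195 kJ/mol).
Note the exception: Cs has a higher electron affinity than Ca, contrary to the simple trend — adding an electron to Ca (ns²) has to open a new, higher-energy np subshell, which is unfavourable.
Note the exception: Ge has a higher electron affinity than As, contrary to the simple trend — adding an electron to As's half-filled 4p³ is unfavourable, so Ge (4p²) has the more exothermic EA.
Tabulated electron affinity (kJ/mol): Ca 2, Ge 119, As 78, Se 195, I 295, Cs 46.
So from highest to lowest: I > Se > Ge > As > Cs > Ca.

I, Se, Ge, As, Cs, Ca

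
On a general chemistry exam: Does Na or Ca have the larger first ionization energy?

Na is in period 3, group 1; Ca is in period 4, group 2.
IE₁ increases left→right with effective nuclear charge and decreases top→bottom as the valence shell moves farther out.
Here both period and group differ, so the two effects have to be weighed against each other.
Ca > Na: period and group pull opposite ways; the across-period shift dominates (590 vs 496 kJ/mol).
Tabulated first ionization energy (kJ/mol): Na 496, Ca 590.
So Ca has the larger first ionization energy (Ca > Na).

Ca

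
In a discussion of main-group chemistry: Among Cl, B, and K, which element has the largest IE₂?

K

After 1 electron has been removed, what remains? Cl⁺ still has 6 valence electrons; B⁺ still has 2 valence electrons; K⁺ is the bare [Ar] core.
Breaking into a closed-shell core is much more expensive than removing a leftover valence electron — K has the largest IE_2 here.
Valence configurations: Cl⁺ [Ne]3s²3p⁴, B⁺ [He]2s².
The numbers (kJ/mol): Cl 2298, B 2427, K 3052.
Hence IE_2: Cl < B < K.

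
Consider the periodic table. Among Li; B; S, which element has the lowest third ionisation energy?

S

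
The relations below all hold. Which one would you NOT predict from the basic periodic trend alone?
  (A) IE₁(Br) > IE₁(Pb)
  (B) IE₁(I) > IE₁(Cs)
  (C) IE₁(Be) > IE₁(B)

The general trend: first ionization energy increases across a period and decreases down a group.
(A) Br (period 4, group 17) vs Pb (period 6, group 14): the stated order agrees with the simple trend.
(B) I (period 5, group 17) vs Cs (period 6, group 1): the stated order agrees with the simple trend.
(C) Be (period 2, group 2) vs B (period 2, group 13): the stated order contradicts the simple trend.
The exception is (C): removing B's lone 2p electron is easier than breaking Be's filled 2s².

(C)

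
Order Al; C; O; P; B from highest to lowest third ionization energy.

O, C, B, P, Al

Consider each +2 ion: Al²⁺ still has 1 valence electron; C²⁺ still has 2 valence electrons; O²⁺ still has 4 valence electrons; P²⁺ still has 3 valence electrons; B²⁺ still has 1 valence electron.
All are still removing valence electrons, so compare the +2 ions as you would atoms: IE_3 generally rises across a period (higher Z_eff) and falls down a group (larger shell), subject to the usual subshell exceptions.
Valence configurations: Al²⁺ [Ne]3s¹, C²⁺ [He]2s², O²⁺ [He]2s²2p², P²⁺ [Ne]3s²3p¹, B²⁺ [He]2s¹.
Approximate IE_3 values (kJ/mol): Al 2745, C 4620, O 5300, P 2914, B 3660.
Putting it together, IE_3: Al < P < B < C < O.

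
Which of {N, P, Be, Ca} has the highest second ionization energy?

Consider each +1 ion: N⁺ still has 4 valence electrons; P⁺ still has 4 valence electrons; Be⁺ still has 1 valence electron; Ca⁺ still has 1 valence electron.
All are still removing valence electrons, so compare the +1 ions as you would atoms: IE_2 generally rises across a period (higher Z_eff) and falls down a group (larger shell), subject to the usual subshell exceptions.
Valence configurations: N⁺ [He]2s²2p², P⁺ [Ne]3s²3p², Be⁺ [He]2s¹, Ca⁺ [Ar]4s¹.
Tabulated IE_2 (kJ/mol): N 2856, P 1907, Be 1757, Ca 1145.
So the second ionization energies run Ca < Be < P < N.

N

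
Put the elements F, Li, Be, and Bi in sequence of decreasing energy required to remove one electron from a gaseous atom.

F > Be > Bi > Li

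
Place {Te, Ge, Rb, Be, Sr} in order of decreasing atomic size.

Moving right in a period, electrons are added to the same shell under a stronger nuclear pull, so atoms get smaller; moving down, a new shell is opened and atoms get larger.
These span different periods and groups, so the two trends combine.
Ge > Be: the two effects oppose for this pair; the down-group effect wins (121 vs 102 pm).
Te > Ge: the two effects oppose for this pair; the down-group effect wins (136 vs 121 pm).
Sr > Te: Sr lies to the left of Te in period 5, so the across-period effect alone puts Sr larger.
Rb > Sr: Rb lies to the left of Sr in period 5, so the across-period effect alone puts Rb larger.
For reference (pm): Be 102, Ge 121, Rb 210, Sr 185, Te 136.
So from largest to smallest: Rb > Sr > Te > Ge > Be.

Rb, Sr, Te, Ge, Be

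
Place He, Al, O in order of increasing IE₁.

First ionization energy rises across a period (greater Z_eff holds electrons more tightly) and falls down a group (valence electrons are farther from the nucleus).
Neither a single period nor a single group — weigh both effects.
O > Al: relative to Al, both the across-period and down-group shifts push O's first ionization energy up.
He > O: relative to O, both the across-period and down-group shifts push He's first ionization energy up.
Approximate values (kJ/mol): He 2372, O 1314, Al 578.
So from lowest to highest: Al < O < He.

Al, O, He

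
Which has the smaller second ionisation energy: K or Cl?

Cl

After 1 electron has been removed, what remains? K⁺ is the bare [Ar] core; Cl⁺ still has 6 valence electrons.
Pulling an electron out of a noble-gas core costs far more than removing a remaining valence electron, so K sits at the high end of IE_2.
Approximate IE_2 values (kJ/mol): K 3052, Cl 2298.
Putting it together, IE_2: Cl < K.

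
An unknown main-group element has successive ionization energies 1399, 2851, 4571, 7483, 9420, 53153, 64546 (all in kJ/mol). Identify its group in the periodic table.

Group 15

Look for the largest jump between consecutive ionization energies: IE6/IE5 ≈ 5.6, far larger than any earlier ratio.
That jump marks the point where a core electron is being removed. So the atom has 5 valence electrons.
A main-group element with 5 valence electrons is in group 15.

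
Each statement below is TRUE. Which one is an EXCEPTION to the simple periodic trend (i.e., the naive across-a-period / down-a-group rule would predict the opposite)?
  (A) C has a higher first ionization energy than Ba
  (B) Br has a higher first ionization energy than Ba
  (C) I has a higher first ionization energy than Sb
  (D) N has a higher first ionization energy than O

(D)

The general trend: first ionization energy increases across a period and decreases down a group.
(A) C (period 2, group 14) vs Ba (period 6, group 2): the stated order agrees with the simple trend.
(B) Br (period 4, group 17) vs Ba (period 6, group 2): the stated order agrees with the simple trend.
(C) I (period 5, group 17) vs Sb (period 5, group 15): the stated order agrees with the simple trend.
(D) N (period 2, group 15) vs O (period 2, group 16): the stated order contradicts the simple trend.
The exception is (D): pairing an electron in O's 2p⁴ costs repulsion energy, so O ionizes more easily than half-filled N (2p³).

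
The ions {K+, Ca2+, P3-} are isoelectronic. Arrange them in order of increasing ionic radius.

All of these have 18 electrons, so size is governed by nuclear charge alone: the more protons, the stronger the pull on the same electron cloud, and the smaller the ion.
Nuclear charges: Ca2+ (Z=20), K+ (Z=19), P3- (Z=15).
Smallest to largest: Ca2+ < K+ < P3-.

Ca2+ < K+ < P3-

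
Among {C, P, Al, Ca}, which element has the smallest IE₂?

Consider each +1 ion: C⁺ still has 3 valence electrons; P⁺ still has 4 valence electrons; Al⁺ still has 2 valence electrons; Ca⁺ still has 1 valence electron.
All are still removing valence electrons, so compare the +1 ions as you would atoms: IE_2 generally rises across a period (higher Z_eff) and falls down a group (larger shell), subject to the usual subshell exceptions.
Valence configurations: C⁺ [He]2s²2p¹, P⁺ [Ne]3s²3p², Al⁺ [Ne]3s², Ca⁺ [Ar]4s¹.
Approximate IE_2 values (kJ/mol): C 2353, P 1907, Al 1817, Ca 1145.
Hence IE_2: Ca < Al < P < C.

Ca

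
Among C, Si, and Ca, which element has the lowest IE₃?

IE_3 is the cost of taking one more electron from the +2 cation: C²⁺ still has 2 valence electrons; Si²⁺ still has 2 valence electrons; Ca²⁺ is the bare [Ar] core.
Pulling an electron out of a noble-gas core costs far more than removing a remaining valence electron, so Ca sits at the high end of IE_3.
Valence configurations: C²⁺ [He]2s², Si²⁺ [Ne]3s².
The numbers (kJ/mol): C 4620, Si 3232, Ca 4912.
Overall IE_3 order: Si < C < Ca.

Si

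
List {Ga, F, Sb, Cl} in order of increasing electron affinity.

F is in period 2, group 17; Cl is in period 3, group 17; Ga is in period 4, group 13; Sb is in period 5, group 15.
EA tends to increase across a period and decrease down a group, though the pattern is less regular than for IE or radius.
Neither a single period nor a single group — weigh both effects.
Sb > Ga: the two effects oppose for this pair; the across-period effect wins (103 vs 29 kJ/mol).
F > Sb: relative to Sb, both the across-period and down-group shifts push F's electron affinity up.
Cl > F: this pair runs against the simple trend — see the exception note.
Note the exception: Cl has a higher electron affinity than F, contrary to the simple trend — F's small 2p subshell makes the incoming electron feel strong e⁻–e⁻ repulsion, so Cl actually releases more energy on gaining an electron.
For reference (kJ/mol): F 328, Cl 349, Ga 29, Sb 103.
So from lowest to highest: Ga < Sb < F < Cl.

Ga < Sb < F < Cl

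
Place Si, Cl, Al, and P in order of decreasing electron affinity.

Al is in period 3, group 13; Si is in period 3, group 14; P is in period 3, group 15; Cl is in period 3, group 17.
Adding an electron releases more energy for atoms nearer the top right (short of the noble gases).
All lie in period 3; the across-period trend (electron affinity increases left to right) applies, with the exception below.
Note the exception: Si has a higher electron affinity than P, contrary to the simple trend — adding an electron to P's half-filled 3p³ is unfavourable, so Si (3p²) has the more exothermic EA.
For reference (kJ/mol): Al 42, Si 134, P 72, Cl 349.
So from highest to lowest: Cl > Si > P > Al.

Cl > Si > P > Al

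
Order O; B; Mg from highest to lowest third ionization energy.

After 2 electrons have been removed, what remains? O²⁺ still has 4 valence electrons; B²⁺ still has 1 valence electron; Mg²⁺ is the bare [Ne] core.
Pulling an electron out of a noble-gas core costs far more than removing a remaining valence electron, so Mg sits at the high end of IE_3.
Valence configurations: O²⁺ [He]2s²2p², B²⁺ [He]2s¹.
Approximate IE_3 values (kJ/mol): O 5300, B 3660, Mg 7733.
Putting it together, IE_3: B < O < Mg.

Mg > O > B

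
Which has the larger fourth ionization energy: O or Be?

IE_4 is the cost of taking one more electron from the +3 cation: O³⁺ still has 3 valence electrons; Be³⁺ is already 1 electron into the core.
Breaking into a closed-shell core is much more expensive than removing a leftover valence electron — Be has the largest IE_4 here.
Tabulated IE_4 (kJ/mol): O 7469, Be 21007.
Putting it together, IE_4: O < Be.

Be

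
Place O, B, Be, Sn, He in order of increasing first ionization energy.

He is in period 1, group 18; Be is in period 2, group 2; B is in period 2, group 13; O is in period 2, group 16; Sn is in period 5, group 14.
Removing the outermost electron gets harder across a period and easier down a group.
Here both period and group differ, so the two effects have to be weighed against each other.
B > Sn: period and group pull opposite ways; the down-group shift dominates (801 vs 709 kJ/mol).
Be > B: this pair runs against the simple trend — see the exception note.
O > Be: both are in period 2; the period trend gives O the larger value.
He > O: both effects reinforce here, so He is clearly the higher of the two.
Note the exception: Be has a higher first ionization energy than B, contrary to the simple trend — removing B's lone 2p electron is easier than breaking Be's filled 2s².
Approximate values (kJ/mol): He 2372, Be 900, B 801, O 1314, Sn 709.
So from lowest to highest: Sn < B < Be < O < He.

Sn < B < Be < O < He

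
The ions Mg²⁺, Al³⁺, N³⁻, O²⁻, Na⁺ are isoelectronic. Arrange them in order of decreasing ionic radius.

N³⁻ > O²⁻ > Na⁺ > Mg²⁺ > Al³⁺

All of these have 10 electrons, so size is governed by nuclear charge alone: the more protons, the stronger the pull on the same electron cloud, and the smaller the ion.
Nuclear charges: Al³⁺ (Z=13), Mg²⁺ (Z=12), Na⁺ (Z=11), O²⁻ (Z=8), N³⁻ (Z=7).
Largest to smallest: N³⁻ > O²⁻ > Na⁺ > Mg²⁺ > Al³⁺.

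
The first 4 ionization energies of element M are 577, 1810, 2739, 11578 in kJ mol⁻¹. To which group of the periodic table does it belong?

Look for the largest jump between consecutive ionization energies: IE4/IE3 ≈ 4.2, far larger than any earlier ratio.
That jump marks the point where a core electron is being removed. So the atom has 3 valence electrons.
A main-group element with 3 valence electrons is in group 13.

Group 13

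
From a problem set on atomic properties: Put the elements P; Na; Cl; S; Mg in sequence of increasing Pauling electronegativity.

Na, Mg, P, S, Cl

Na is in period 3, group 1; Mg is in period 3, group 2; P is in period 3, group 15; S is in period 3, group 16; Cl is in period 3, group 17.
Atoms toward the upper right of the periodic table pull bonding electrons most strongly.
All lie in period 3, so electronegativity increases left to right.
So from lowest to highest: Na < Mg < P < S < Cl.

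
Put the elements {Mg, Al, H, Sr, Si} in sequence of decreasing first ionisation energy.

H > Si > Mg > Al > Sr

H is in period 1, group 1; Mg is in period 3, group 2; Al is in period 3, group 13; Si is in period 3, group 14; Sr is in period 5, group 2.
IE₁ increases left→right with effective nuclear charge and decreases top→bottom as the valence shell moves farther out.
These span different periods and groups, so the two trends combine.
Al > Sr: relative to Sr, both the across-period and down-group shifts push Al's first ionization energy up.
Mg > Al: this pair runs against the simple trend — see the exception note.
Si > Mg: Si lies to the right of Mg in period 3, so the across-period effect alone puts Si higher.
H > Si: the two effects oppose for this pair; the down-group effect wins (1312 vs 786 kJ/mol).
Note the exception: Mg has a higher first ionization energy than Al, contrary to the simple trend — Al's single 3p electron is easier to remove than one from Mg's filled 3s².
For reference (kJ/mol): H 1312, Mg 738, Al 578, Si 786, Sr 550.
So from highest to lowest: H > Si > Mg > Al > Sr.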